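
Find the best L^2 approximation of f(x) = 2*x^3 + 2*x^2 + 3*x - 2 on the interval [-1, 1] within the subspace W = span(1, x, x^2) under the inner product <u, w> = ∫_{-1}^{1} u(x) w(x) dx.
g(x) = 2*x^2 + 21*x/5 - 2

The best approximation g ∈ W is the orthogonal projection of f onto W. Writing g = a_0 + a_1 x + a_2 x^2, the coefficients solve the normal equations G · a = b where
  G_{ij} = <φ_i, φ_j> and b_i = <f, φ_i>, with φ_0 = 1, φ_1 = x, φ_2 = x^2.
G =
  [2, 0, 2/3]
  [0, 2/3, 0]
  [2/3, 0, 2/5],
b = (-8/3, 14/5, -8/15).
Solving gives a_0 = -2, a_1 = 21/5, a_2 = 2, so
  g(x) = 2*x^2 + 21*x/5 - 2.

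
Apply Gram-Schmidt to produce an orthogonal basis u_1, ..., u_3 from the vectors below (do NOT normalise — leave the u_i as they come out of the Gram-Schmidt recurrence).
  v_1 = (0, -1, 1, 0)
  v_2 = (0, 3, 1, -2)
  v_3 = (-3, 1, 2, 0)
Orthogonal basis:
  u_1 = (0, -1, 1, 0)
  u_2 = (0, 2, 2, -2)
  u_3 = (-3, 1/2, 1/2, 1)

Apply the Gram-Schmidt recurrence
  u_1 = v_1
  u_i = v_i − Σ_{j<i} ((v_i · u_j) / (u_j · u_j)) · u_j.

Step by step this gives:
  u_1 = (0, -1, 1, 0)
  u_2 = (0, 2, 2, -2)
  u_3 = (-3, 1/2, 1/2, 1)

Orthogonality check:
  u_2 · u_1 = 0 (should be 0)
  u_3 · u_1 = 0 (should be 0)
  u_3 · u_2 = 0 (should be 0)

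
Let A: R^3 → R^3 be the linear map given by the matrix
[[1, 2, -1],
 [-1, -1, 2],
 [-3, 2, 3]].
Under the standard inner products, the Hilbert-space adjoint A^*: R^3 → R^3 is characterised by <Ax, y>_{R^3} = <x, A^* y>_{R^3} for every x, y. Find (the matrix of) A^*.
A^* = A^T =
[[1, -1, -3],
 [2, -1, 2],
 [-1, 2, 3]]

For real matrices with standard dot products, the defining identity <Ax, y> = <x, A^* y> gives (Ax)^T y = x^T (A^*) y, i.e. x^T A^T y = x^T (A^*) y. Since this holds for all x, y, we must have A^* = A^T. Therefore
A^* =
[[1, -1, -3],
 [2, -1, 2],
 [-1, 2, 3]].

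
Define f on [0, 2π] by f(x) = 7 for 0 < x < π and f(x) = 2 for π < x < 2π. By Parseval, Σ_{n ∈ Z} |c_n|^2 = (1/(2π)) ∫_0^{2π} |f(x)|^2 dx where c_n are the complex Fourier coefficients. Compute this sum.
Σ |c_n|^2 = 53/2

Parseval equates the L^2 energy of f (normalised by 1/(2π)) with the ℓ^2 sum of its Fourier coefficients: (1/(2π)) ∫_0^{2π} |f|^2 = Σ |c_n|^2.
Compute the left side: (1/(2π)) [∫_0^π 7^2 dx + ∫_π^{2π} 2^2 dx] = (1/(2π)) · (49π + 4π) = (49 + 4)/2 = 53/2.
So Σ_{n ∈ Z} |c_n|^2 = 53/2.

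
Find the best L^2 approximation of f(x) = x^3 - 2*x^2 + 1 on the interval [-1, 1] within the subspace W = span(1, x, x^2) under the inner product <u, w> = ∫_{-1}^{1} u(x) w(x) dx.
g(x) = -2*x^2 + 3*x/5 + 1

The best approximation g ∈ W is the orthogonal projection of f onto W. Writing g = a_0 + a_1 x + a_2 x^2, the coefficients solve the normal equations G · a = b where
  G_{ij} = <φ_i, φ_j> and b_i = <f, φ_i>, with φ_0 = 1, φ_1 = x, φ_2 = x^2.
G =
  [2, 0, 2/3]
  [0, 2/3, 0]
  [2/3, 0, 2/5],
b = (2/3, 2/5, -2/15).
Solving gives a_0 = 1, a_1 = 3/5, a_2 = -2, so
  g(x) = -2*x^2 + 3*x/5 + 1.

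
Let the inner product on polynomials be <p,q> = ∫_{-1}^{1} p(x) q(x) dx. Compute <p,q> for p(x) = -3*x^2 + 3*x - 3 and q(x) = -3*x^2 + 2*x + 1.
<p,q> = 28/5

Expand the product: p(x)·q(x) = 9*x^4 - 15*x^3 + 12*x^2 - 3*x - 3.
∫_{-1}^{1} of each monomial x^k gives [2/(k+1) if k even, 0 if k odd]. Integrating term-by-term (or equivalently evaluating the antiderivative F(x) = 9*x^5/5 - 15*x^4/4 + 4*x^3 - 3*x^2/2 - 3*x at the endpoints):
  F(1) − F(−1) = -49/20 − (-161/20) = 28/5.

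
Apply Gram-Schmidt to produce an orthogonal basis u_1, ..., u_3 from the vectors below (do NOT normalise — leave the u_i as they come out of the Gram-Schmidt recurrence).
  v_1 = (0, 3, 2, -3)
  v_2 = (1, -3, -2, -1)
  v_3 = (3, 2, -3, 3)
Orthogonal basis:
  u_1 = (0, 3, 2, -3)
  u_2 = (1, -18/11, -12/11, -26/11)
  u_3 = (78/23, 119/46, -60/23, 39/46)

Apply the Gram-Schmidt recurrence
  u_1 = v_1
  u_i = v_i − Σ_{j<i} ((v_i · u_j) / (u_j · u_j)) · u_j.

Step by step this gives:
  u_1 = (0, 3, 2, -3)
  u_2 = (1, -18/11, -12/11, -26/11)
  u_3 = (78/23, 119/46, -60/23, 39/46)

Orthogonality check:
  u_2 · u_1 = 0 (should be 0)
  u_3 · u_1 = 0 (should be 0)
  u_3 · u_2 = 0 (should be 0)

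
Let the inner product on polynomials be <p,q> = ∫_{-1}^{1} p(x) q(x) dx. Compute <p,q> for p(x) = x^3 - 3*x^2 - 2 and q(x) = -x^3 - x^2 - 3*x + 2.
<p,q> = -230/21

Expand the product: p(x)·q(x) = -x^6 + 2*x^5 + 13*x^3 - 4*x^2 + 6*x - 4.
∫_{-1}^{1} of each monomial x^k gives [2/(k+1) if k even, 0 if k odd]. Integrating term-by-term (or equivalently evaluating the antiderivative F(x) = -x^7/7 + x^6/3 + 13*x^4/4 - 4*x^3/3 + 3*x^2 - 4*x at the endpoints):
  F(1) − F(−1) = 31/28 − (1013/84) = -230/21.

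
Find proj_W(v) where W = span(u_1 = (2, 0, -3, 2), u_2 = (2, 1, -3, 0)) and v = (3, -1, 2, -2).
proj_W(v) = (-16/69, 35/69, 8/23, -86/69)

Set up U = [u_1 | ... | u_2] ∈ R^(4×2). The projector onto W = col(U) is P = U (U^T U)^(-1) U^T.
Compute U^T U =
  [17, 13]
  [13, 14],
and U^T v = (-4, -1).
Solve U^T U · c = U^T v for the coefficients: c = (-43/69, 35/69). The projection is proj_W(v) = U c.
Check: (v - proj_W(v)) · u_1 = 0  (should be 0).
Check: (v - proj_W(v)) · u_2 = 0  (should be 0).
Result: proj_W(v) = (-16/69, 35/69, 8/23, -86/69).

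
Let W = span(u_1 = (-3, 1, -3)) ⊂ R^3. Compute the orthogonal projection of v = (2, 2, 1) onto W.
proj_W(v) = (21/19, -7/19, 21/19)

Set up U = [u_1 | ... | u_1] ∈ R^(3×1). The projector onto W = col(U) is P = U (U^T U)^(-1) U^T.
Compute U^T U =
  [19],
and U^T v = (-7).
Solve U^T U · c = U^T v for the coefficients: c = (-7/19). The projection is proj_W(v) = U c.
Check: (v - proj_W(v)) · u_1 = 0  (should be 0).
Result: proj_W(v) = (21/19, -7/19, 21/19).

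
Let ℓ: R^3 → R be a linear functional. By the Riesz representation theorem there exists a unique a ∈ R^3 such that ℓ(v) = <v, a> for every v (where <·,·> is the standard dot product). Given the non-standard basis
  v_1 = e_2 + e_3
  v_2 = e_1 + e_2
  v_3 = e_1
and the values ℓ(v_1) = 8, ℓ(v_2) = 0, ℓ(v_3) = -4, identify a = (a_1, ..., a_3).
a = (-4, 4, 4)

Write a = (a_1, ..., a_3) in the standard basis. For each basis vector v_i, ℓ(v_i) = <v_i, a> is a linear equation in the a_j's. Collect the n equations into a matrix system V a = ℓ, where row i of V is v_i (expressed in the standard basis). Since V is invertible (lower-triangular with 1s on the diagonal, up to permutation), solve by back-substitution:
  V =
[[0, 1, 1],
 [1, 1, 0],
 [1, 0, 0]]
  V a = (8, 0, -4)
Solving gives a = (-4, 4, 4).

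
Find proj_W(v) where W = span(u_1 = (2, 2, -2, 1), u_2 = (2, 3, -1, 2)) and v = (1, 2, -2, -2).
proj_W(v) = (26/19, 9/19, -43/19, -4/19)

Set up U = [u_1 | ... | u_2] ∈ R^(4×2). The projector onto W = col(U) is P = U (U^T U)^(-1) U^T.
Compute U^T U =
  [13, 14]
  [14, 18],
and U^T v = (8, 6).
Solve U^T U · c = U^T v for the coefficients: c = (30/19, -17/19). The projection is proj_W(v) = U c.
Check: (v - proj_W(v)) · u_1 = 0  (should be 0).
Check: (v - proj_W(v)) · u_2 = 0  (should be 0).
Result: proj_W(v) = (26/19, 9/19, -43/19, -4/19).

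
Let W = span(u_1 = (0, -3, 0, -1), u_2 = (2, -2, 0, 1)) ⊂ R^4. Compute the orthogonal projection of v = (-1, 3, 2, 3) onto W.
proj_W(v) = (4/13, 229/65, 0, 93/65)

Set up U = [u_1 | ... | u_2] ∈ R^(4×2). The projector onto W = col(U) is P = U (U^T U)^(-1) U^T.
Compute U^T U =
  [10, 5]
  [5, 9],
and U^T v = (-12, -5).
Solve U^T U · c = U^T v for the coefficients: c = (-83/65, 2/13). The projection is proj_W(v) = U c.
Check: (v - proj_W(v)) · u_1 = 0  (should be 0).
Check: (v - proj_W(v)) · u_2 = 0  (should be 0).
Result: proj_W(v) = (4/13, 229/65, 0, 93/65).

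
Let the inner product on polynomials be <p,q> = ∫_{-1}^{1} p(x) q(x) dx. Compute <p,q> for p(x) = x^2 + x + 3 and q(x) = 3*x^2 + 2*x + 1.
<p,q> = 76/5

Expand the product: p(x)·q(x) = 3*x^4 + 5*x^3 + 12*x^2 + 7*x + 3.
∫_{-1}^{1} of each monomial x^k gives [2/(k+1) if k even, 0 if k odd]. Integrating term-by-term (or equivalently evaluating the antiderivative F(x) = 3*x^5/5 + 5*x^4/4 + 4*x^3 + 7*x^2/2 + 3*x at the endpoints):
  F(1) − F(−1) = 247/20 − (-57/20) = 76/5.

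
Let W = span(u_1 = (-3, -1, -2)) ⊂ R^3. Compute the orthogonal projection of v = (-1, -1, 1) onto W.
proj_W(v) = (-3/7, -1/7, -2/7)

Set up U = [u_1 | ... | u_1] ∈ R^(3×1). The projector onto W = col(U) is P = U (U^T U)^(-1) U^T.
Compute U^T U =
  [14],
and U^T v = (2).
Solve U^T U · c = U^T v for the coefficients: c = (1/7). The projection is proj_W(v) = U c.
Check: (v - proj_W(v)) · u_1 = 0  (should be 0).
Result: proj_W(v) = (-3/7, -1/7, -2/7).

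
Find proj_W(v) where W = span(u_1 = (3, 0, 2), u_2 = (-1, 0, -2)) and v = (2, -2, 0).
proj_W(v) = (2, 0, 0)

Set up U = [u_1 | ... | u_2] ∈ R^(3×2). The projector onto W = col(U) is P = U (U^T U)^(-1) U^T.
Compute U^T U =
  [13, -7]
  [-7, 5],
and U^T v = (6, -2).
Solve U^T U · c = U^T v for the coefficients: c = (1, 1). The projection is proj_W(v) = U c.
Check: (v - proj_W(v)) · u_1 = 0  (should be 0).
Check: (v - proj_W(v)) · u_2 = 0  (should be 0).
Result: proj_W(v) = (2, 0, 0).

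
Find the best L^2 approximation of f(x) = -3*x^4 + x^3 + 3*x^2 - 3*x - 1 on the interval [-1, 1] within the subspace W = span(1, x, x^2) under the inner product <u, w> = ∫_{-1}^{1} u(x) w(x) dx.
g(x) = 3*x^2/7 - 12*x/5 - 26/35

The best approximation g ∈ W is the orthogonal projection of f onto W. Writing g = a_0 + a_1 x + a_2 x^2, the coefficients solve the normal equations G · a = b where
  G_{ij} = <φ_i, φ_j> and b_i = <f, φ_i>, with φ_0 = 1, φ_1 = x, φ_2 = x^2.
G =
  [2, 0, 2/3]
  [0, 2/3, 0]
  [2/3, 0, 2/5],
b = (-6/5, -8/5, -34/105).
Solving gives a_0 = -26/35, a_1 = -12/5, a_2 = 3/7, so
  g(x) = 3*x^2/7 - 12*x/5 - 26/35.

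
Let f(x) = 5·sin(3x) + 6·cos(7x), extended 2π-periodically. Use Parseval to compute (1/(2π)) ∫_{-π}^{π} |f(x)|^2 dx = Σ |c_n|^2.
Σ |c_n|^2 = 61/2

Expand |f|^2 and use orthogonality of {sin(nx), cos(mx)} on [-π, π]:
  ∫_{-π}^{π} sin(nx)^2 dx = π, ∫ cos(mx)^2 dx = π, and cross terms integrate to 0.
So ∫_{-π}^{π} f(x)^2 dx = 5^2 · π + 6^2 · π = (25 + 36)π.
Divide by 2π: (25 + 36)/2 = 61/2.
By Parseval, this equals Σ |c_n|^2.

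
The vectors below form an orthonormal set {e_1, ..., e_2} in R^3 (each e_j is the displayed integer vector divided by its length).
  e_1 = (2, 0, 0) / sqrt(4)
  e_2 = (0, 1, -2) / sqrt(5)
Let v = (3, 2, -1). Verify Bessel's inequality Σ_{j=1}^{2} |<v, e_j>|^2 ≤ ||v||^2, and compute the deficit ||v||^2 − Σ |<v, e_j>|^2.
Σ |<v, e_j>|^2 = 61/5; ||v||^2 = 14; deficit = 9/5

Write each e_j = u_j / sqrt(<u_j, u_j>) where u_j is the displayed integer vector. Then <v, e_j> = <v, u_j> / sqrt(<u_j, u_j>), so |<v, e_j>|^2 = <v, u_j>^2 / <u_j, u_j>.
Coefficients: <v, e_1> = 6/sqrt(4), <v, e_2> = 4/sqrt(5).
Square and sum: Σ |<v, e_j>|^2 = 61/5.
Compute ||v||^2 = v·v = 14.
Deficit = 14 − 61/5 = 9/5 ≥ 0, confirming Bessel's inequality. (The deficit equals ||v − Σ <v,e_j> e_j||^2, the squared distance from v to span{e_j}.)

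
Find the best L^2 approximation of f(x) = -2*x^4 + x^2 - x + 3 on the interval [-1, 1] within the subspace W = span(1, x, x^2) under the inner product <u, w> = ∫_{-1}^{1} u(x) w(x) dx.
g(x) = -5*x^2/7 - x + 111/35

The best approximation g ∈ W is the orthogonal projection of f onto W. Writing g = a_0 + a_1 x + a_2 x^2, the coefficients solve the normal equations G · a = b where
  G_{ij} = <φ_i, φ_j> and b_i = <f, φ_i>, with φ_0 = 1, φ_1 = x, φ_2 = x^2.
G =
  [2, 0, 2/3]
  [0, 2/3, 0]
  [2/3, 0, 2/5],
b = (88/15, -2/3, 64/35).
Solving gives a_0 = 111/35, a_1 = -1, a_2 = -5/7, so
  g(x) = -5*x^2/7 - x + 111/35.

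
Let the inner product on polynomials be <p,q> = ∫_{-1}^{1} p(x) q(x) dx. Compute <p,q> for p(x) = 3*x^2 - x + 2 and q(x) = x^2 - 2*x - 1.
<p,q> = -32/15

Expand the product: p(x)·q(x) = 3*x^4 - 7*x^3 + x^2 - 3*x - 2.
∫_{-1}^{1} of each monomial x^k gives [2/(k+1) if k even, 0 if k odd]. Integrating term-by-term (or equivalently evaluating the antiderivative F(x) = 3*x^5/5 - 7*x^4/4 + x^3/3 - 3*x^2/2 - 2*x at the endpoints):
  F(1) − F(−1) = -259/60 − (-131/60) = -32/15.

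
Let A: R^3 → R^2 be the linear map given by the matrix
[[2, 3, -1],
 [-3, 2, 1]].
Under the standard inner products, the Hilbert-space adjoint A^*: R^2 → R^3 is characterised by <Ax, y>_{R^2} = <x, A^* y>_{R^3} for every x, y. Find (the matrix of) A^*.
A^* = A^T =
[[2, -3],
 [3, 2],
 [-1, 1]]

For real matrices with standard dot products, the defining identity <Ax, y> = <x, A^* y> gives (Ax)^T y = x^T (A^*) y, i.e. x^T A^T y = x^T (A^*) y. Since this holds for all x, y, we must have A^* = A^T. Therefore
A^* =
[[2, -3],
 [3, 2],
 [-1, 1]].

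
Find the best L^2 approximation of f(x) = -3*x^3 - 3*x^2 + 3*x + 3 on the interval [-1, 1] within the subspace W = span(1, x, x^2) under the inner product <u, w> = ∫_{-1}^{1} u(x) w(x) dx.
g(x) = -3*x^2 + 6*x/5 + 3

The best approximation g ∈ W is the orthogonal projection of f onto W. Writing g = a_0 + a_1 x + a_2 x^2, the coefficients solve the normal equations G · a = b where
  G_{ij} = <φ_i, φ_j> and b_i = <f, φ_i>, with φ_0 = 1, φ_1 = x, φ_2 = x^2.
G =
  [2, 0, 2/3]
  [0, 2/3, 0]
  [2/3, 0, 2/5],
b = (4, 4/5, 4/5).
Solving gives a_0 = 3, a_1 = 6/5, a_2 = -3, so
  g(x) = -3*x^2 + 6*x/5 + 3.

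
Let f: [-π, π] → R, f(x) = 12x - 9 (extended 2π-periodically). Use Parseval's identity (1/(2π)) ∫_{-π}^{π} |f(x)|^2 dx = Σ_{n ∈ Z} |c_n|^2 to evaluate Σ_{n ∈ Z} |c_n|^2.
Σ |c_n|^2 = 48π^2 + 81

Expand and integrate term by term over [-π, π]:
  ∫ (12x)^2 dx = 144·(2π^3/3); ∫ 2·12·(-9)·x dx = 0 (odd integrand); ∫ (-9)^2 dx = 81·2π.
So (1/(2π)) ∫_{-π}^{π} (12x - 9)^2 dx = 144π^2/3 + 81 = 48π^2 + 81.
Parseval ⇒ Σ |c_n|^2 = 48π^2 + 81.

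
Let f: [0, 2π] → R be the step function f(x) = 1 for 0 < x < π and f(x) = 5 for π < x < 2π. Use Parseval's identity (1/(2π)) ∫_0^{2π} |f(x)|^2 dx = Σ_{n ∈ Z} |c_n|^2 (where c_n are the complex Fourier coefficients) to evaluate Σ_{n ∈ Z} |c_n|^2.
Σ |c_n|^2 = 13

Parseval equates the L^2 energy of f (normalised by 1/(2π)) with the ℓ^2 sum of its Fourier coefficients: (1/(2π)) ∫_0^{2π} |f|^2 = Σ |c_n|^2.
Compute the left side: (1/(2π)) [∫_0^π 1^2 dx + ∫_π^{2π} 5^2 dx] = (1/(2π)) · (1π + 25π) = (1 + 25)/2 = 13.
So Σ_{n ∈ Z} |c_n|^2 = 13.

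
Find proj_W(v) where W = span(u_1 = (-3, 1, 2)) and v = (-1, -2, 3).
proj_W(v) = (-3/2, 1/2, 1)

Set up U = [u_1 | ... | u_1] ∈ R^(3×1). The projector onto W = col(U) is P = U (U^T U)^(-1) U^T.
Compute U^T U =
  [14],
and U^T v = (7).
Solve U^T U · c = U^T v for the coefficients: c = (1/2). The projection is proj_W(v) = U c.
Check: (v - proj_W(v)) · u_1 = 0  (should be 0).
Result: proj_W(v) = (-3/2, 1/2, 1).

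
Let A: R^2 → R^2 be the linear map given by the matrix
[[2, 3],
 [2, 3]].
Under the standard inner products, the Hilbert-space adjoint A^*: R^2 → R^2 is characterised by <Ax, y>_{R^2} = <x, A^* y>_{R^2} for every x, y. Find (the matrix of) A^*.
A^* = A^T =
[[2, 2],
 [3, 3]]

For real matrices with standard dot products, the defining identity <Ax, y> = <x, A^* y> gives (Ax)^T y = x^T (A^*) y, i.e. x^T A^T y = x^T (A^*) y. Since this holds for all x, y, we must have A^* = A^T. Therefore
A^* =
[[2, 2],
 [3, 3]].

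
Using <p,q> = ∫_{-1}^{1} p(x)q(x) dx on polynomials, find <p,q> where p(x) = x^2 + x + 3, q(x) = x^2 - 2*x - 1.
<p,q> = -28/5

Expand the product: p(x)·q(x) = x^4 - x^3 - 7*x - 3.
∫_{-1}^{1} of each monomial x^k gives [2/(k+1) if k even, 0 if k odd]. Integrating term-by-term (or equivalently evaluating the antiderivative F(x) = x^5/5 - x^4/4 - 7*x^2/2 - 3*x at the endpoints):
  F(1) − F(−1) = -131/20 − (-19/20) = -28/5.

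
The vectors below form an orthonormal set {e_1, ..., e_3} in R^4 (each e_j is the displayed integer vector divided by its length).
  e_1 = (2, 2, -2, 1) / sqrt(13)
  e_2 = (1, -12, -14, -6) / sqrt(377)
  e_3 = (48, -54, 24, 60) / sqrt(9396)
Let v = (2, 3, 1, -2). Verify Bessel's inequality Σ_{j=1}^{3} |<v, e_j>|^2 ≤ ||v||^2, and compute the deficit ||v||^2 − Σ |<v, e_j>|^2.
Σ |<v, e_j>|^2 = 9; ||v||^2 = 18; deficit = 9

Write each e_j = u_j / sqrt(<u_j, u_j>) where u_j is the displayed integer vector. Then <v, e_j> = <v, u_j> / sqrt(<u_j, u_j>), so |<v, e_j>|^2 = <v, u_j>^2 / <u_j, u_j>.
Coefficients: <v, e_1> = 6/sqrt(13), <v, e_2> = -36/sqrt(377), <v, e_3> = -162/sqrt(9396).
Square and sum: Σ |<v, e_j>|^2 = 9.
Compute ||v||^2 = v·v = 18.
Deficit = 18 − 9 = 9 ≥ 0, confirming Bessel's inequality. (The deficit equals ||v − Σ <v,e_j> e_j||^2, the squared distance from v to span{e_j}.)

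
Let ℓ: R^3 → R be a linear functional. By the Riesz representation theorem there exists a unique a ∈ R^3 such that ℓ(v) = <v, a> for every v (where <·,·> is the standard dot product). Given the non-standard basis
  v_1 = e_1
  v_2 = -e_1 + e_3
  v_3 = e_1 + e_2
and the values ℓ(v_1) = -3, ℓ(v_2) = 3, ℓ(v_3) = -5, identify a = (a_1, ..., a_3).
a = (-3, -2, 0)

Write a = (a_1, ..., a_3) in the standard basis. For each basis vector v_i, ℓ(v_i) = <v_i, a> is a linear equation in the a_j's. Collect the n equations into a matrix system V a = ℓ, where row i of V is v_i (expressed in the standard basis). Since V is invertible (lower-triangular with 1s on the diagonal, up to permutation), solve by back-substitution:
  V =
[[1, 0, 0],
 [-1, 0, 1],
 [1, 1, 0]]
  V a = (-3, 3, -5)
Solving gives a = (-3, -2, 0).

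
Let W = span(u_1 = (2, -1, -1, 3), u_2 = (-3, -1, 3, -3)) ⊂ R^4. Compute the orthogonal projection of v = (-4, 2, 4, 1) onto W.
proj_W(v) = (-264/131, -113/131, 279/131, -249/131)

Set up U = [u_1 | ... | u_2] ∈ R^(4×2). The projector onto W = col(U) is P = U (U^T U)^(-1) U^T.
Compute U^T U =
  [15, -17]
  [-17, 28],
and U^T v = (-11, 19).
Solve U^T U · c = U^T v for the coefficients: c = (15/131, 98/131). The projection is proj_W(v) = U c.
Check: (v - proj_W(v)) · u_1 = 0  (should be 0).
Check: (v - proj_W(v)) · u_2 = 0  (should be 0).
Result: proj_W(v) = (-264/131, -113/131, 279/131, -249/131).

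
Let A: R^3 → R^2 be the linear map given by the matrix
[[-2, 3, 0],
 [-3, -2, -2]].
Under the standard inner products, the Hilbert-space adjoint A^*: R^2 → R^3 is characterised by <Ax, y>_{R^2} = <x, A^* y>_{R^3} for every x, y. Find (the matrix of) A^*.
A^* = A^T =
[[-2, -3],
 [3, -2],
 [0, -2]]

For real matrices with standard dot products, the defining identity <Ax, y> = <x, A^* y> gives (Ax)^T y = x^T (A^*) y, i.e. x^T A^T y = x^T (A^*) y. Since this holds for all x, y, we must have A^* = A^T. Therefore
A^* =
[[-2, -3],
 [3, -2],
 [0, -2]].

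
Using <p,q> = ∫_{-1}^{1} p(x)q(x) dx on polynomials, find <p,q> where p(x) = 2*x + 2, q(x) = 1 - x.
<p,q> = 8/3

Expand the product: p(x)·q(x) = 2 - 2*x^2.
∫_{-1}^{1} of each monomial x^k gives [2/(k+1) if k even, 0 if k odd]. Integrating term-by-term (or equivalently evaluating the antiderivative F(x) = -2*x^3/3 + 2*x at the endpoints):
  F(1) − F(−1) = 4/3 − (-4/3) = 8/3.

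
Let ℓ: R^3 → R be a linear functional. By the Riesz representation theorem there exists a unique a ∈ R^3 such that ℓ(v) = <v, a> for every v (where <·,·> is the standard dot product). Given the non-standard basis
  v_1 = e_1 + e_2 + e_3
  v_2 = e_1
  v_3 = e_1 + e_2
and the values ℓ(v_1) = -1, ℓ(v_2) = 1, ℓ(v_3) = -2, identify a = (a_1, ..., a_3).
a = (1, -3, 1)

Write a = (a_1, ..., a_3) in the standard basis. For each basis vector v_i, ℓ(v_i) = <v_i, a> is a linear equation in the a_j's. Collect the n equations into a matrix system V a = ℓ, where row i of V is v_i (expressed in the standard basis). Since V is invertible (lower-triangular with 1s on the diagonal, up to permutation), solve by back-substitution:
  V =
[[1, 1, 1],
 [1, 0, 0],
 [1, 1, 0]]
  V a = (-1, 1, -2)
Solving gives a = (1, -3, 1).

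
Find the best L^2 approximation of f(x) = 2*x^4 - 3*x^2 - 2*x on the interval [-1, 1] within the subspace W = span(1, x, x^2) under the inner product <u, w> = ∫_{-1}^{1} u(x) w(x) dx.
g(x) = -9*x^2/7 - 2*x - 6/35

The best approximation g ∈ W is the orthogonal projection of f onto W. Writing g = a_0 + a_1 x + a_2 x^2, the coefficients solve the normal equations G · a = b where
  G_{ij} = <φ_i, φ_j> and b_i = <f, φ_i>, with φ_0 = 1, φ_1 = x, φ_2 = x^2.
G =
  [2, 0, 2/3]
  [0, 2/3, 0]
  [2/3, 0, 2/5],
b = (-6/5, -4/3, -22/35).
Solving gives a_0 = -6/35, a_1 = -2, a_2 = -9/7, so
  g(x) = -9*x^2/7 - 2*x - 6/35.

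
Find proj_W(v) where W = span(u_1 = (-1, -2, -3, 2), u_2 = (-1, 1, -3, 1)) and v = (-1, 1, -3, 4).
proj_W(v) = (-38/29, 13/58, -114/29, 97/58)

Set up U = [u_1 | ... | u_2] ∈ R^(4×2). The projector onto W = col(U) is P = U (U^T U)^(-1) U^T.
Compute U^T U =
  [18, 10]
  [10, 12],
and U^T v = (16, 15).
Solve U^T U · c = U^T v for the coefficients: c = (21/58, 55/58). The projection is proj_W(v) = U c.
Check: (v - proj_W(v)) · u_1 = 0  (should be 0).
Check: (v - proj_W(v)) · u_2 = 0  (should be 0).
Result: proj_W(v) = (-38/29, 13/58, -114/29, 97/58).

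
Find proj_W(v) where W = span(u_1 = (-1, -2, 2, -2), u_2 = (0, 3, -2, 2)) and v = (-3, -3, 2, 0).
proj_W(v) = (-39/25, -39/25, 52/25, -52/25)

Set up U = [u_1 | ... | u_2] ∈ R^(4×2). The projector onto W = col(U) is P = U (U^T U)^(-1) U^T.
Compute U^T U =
  [13, -14]
  [-14, 17],
and U^T v = (13, -13).
Solve U^T U · c = U^T v for the coefficients: c = (39/25, 13/25). The projection is proj_W(v) = U c.
Check: (v - proj_W(v)) · u_1 = 0  (should be 0).
Check: (v - proj_W(v)) · u_2 = 0  (should be 0).
Result: proj_W(v) = (-39/25, -39/25, 52/25, -52/25).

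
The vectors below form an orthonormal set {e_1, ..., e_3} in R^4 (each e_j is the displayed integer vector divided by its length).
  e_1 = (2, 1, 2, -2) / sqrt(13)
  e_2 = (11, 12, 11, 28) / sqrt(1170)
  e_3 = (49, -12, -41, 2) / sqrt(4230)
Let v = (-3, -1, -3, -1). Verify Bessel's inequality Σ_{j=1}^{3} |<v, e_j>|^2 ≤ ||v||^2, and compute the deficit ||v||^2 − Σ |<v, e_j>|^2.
Σ |<v, e_j>|^2 = 891/47; ||v||^2 = 20; deficit = 49/47

Write each e_j = u_j / sqrt(<u_j, u_j>) where u_j is the displayed integer vector. Then <v, e_j> = <v, u_j> / sqrt(<u_j, u_j>), so |<v, e_j>|^2 = <v, u_j>^2 / <u_j, u_j>.
Coefficients: <v, e_1> = -11/sqrt(13), <v, e_2> = -106/sqrt(1170), <v, e_3> = -14/sqrt(4230).
Square and sum: Σ |<v, e_j>|^2 = 891/47.
Compute ||v||^2 = v·v = 20.
Deficit = 20 − 891/47 = 49/47 ≥ 0, confirming Bessel's inequality. (The deficit equals ||v − Σ <v,e_j> e_j||^2, the squared distance from v to span{e_j}.)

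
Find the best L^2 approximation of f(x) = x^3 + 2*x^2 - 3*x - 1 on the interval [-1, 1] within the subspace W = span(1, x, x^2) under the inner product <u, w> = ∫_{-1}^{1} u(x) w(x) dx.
g(x) = 2*x^2 - 12*x/5 - 1

The best approximation g ∈ W is the orthogonal projection of f onto W. Writing g = a_0 + a_1 x + a_2 x^2, the coefficients solve the normal equations G · a = b where
  G_{ij} = <φ_i, φ_j> and b_i = <f, φ_i>, with φ_0 = 1, φ_1 = x, φ_2 = x^2.
G =
  [2, 0, 2/3]
  [0, 2/3, 0]
  [2/3, 0, 2/5],
b = (-2/3, -8/5, 2/15).
Solving gives a_0 = -1, a_1 = -12/5, a_2 = 2, so
  g(x) = 2*x^2 - 12*x/5 - 1.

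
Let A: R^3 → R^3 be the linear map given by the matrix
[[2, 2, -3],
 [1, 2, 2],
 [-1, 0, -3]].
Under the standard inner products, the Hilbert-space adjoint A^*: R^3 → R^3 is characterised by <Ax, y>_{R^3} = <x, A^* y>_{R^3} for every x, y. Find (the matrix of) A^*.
A^* = A^T =
[[2, 1, -1],
 [2, 2, 0],
 [-3, 2, -3]]

For real matrices with standard dot products, the defining identity <Ax, y> = <x, A^* y> gives (Ax)^T y = x^T (A^*) y, i.e. x^T A^T y = x^T (A^*) y. Since this holds for all x, y, we must have A^* = A^T. Therefore
A^* =
[[2, 1, -1],
 [2, 2, 0],
 [-3, 2, -3]].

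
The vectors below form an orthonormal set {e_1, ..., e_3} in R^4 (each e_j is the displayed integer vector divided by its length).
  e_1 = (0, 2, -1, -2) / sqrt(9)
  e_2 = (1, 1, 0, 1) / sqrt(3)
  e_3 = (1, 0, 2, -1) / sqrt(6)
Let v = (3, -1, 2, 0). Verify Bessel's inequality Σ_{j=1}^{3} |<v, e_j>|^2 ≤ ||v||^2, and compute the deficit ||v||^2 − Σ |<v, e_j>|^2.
Σ |<v, e_j>|^2 = 203/18; ||v||^2 = 14; deficit = 49/18

Write each e_j = u_j / sqrt(<u_j, u_j>) where u_j is the displayed integer vector. Then <v, e_j> = <v, u_j> / sqrt(<u_j, u_j>), so |<v, e_j>|^2 = <v, u_j>^2 / <u_j, u_j>.
Coefficients: <v, e_1> = -4/sqrt(9), <v, e_2> = 2/sqrt(3), <v, e_3> = 7/sqrt(6).
Square and sum: Σ |<v, e_j>|^2 = 203/18.
Compute ||v||^2 = v·v = 14.
Deficit = 14 − 203/18 = 49/18 ≥ 0, confirming Bessel's inequality. (The deficit equals ||v − Σ <v,e_j> e_j||^2, the squared distance from v to span{e_j}.)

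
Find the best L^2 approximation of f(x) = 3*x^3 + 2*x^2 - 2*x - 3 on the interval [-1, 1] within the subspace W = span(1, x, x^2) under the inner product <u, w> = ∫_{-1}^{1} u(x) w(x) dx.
g(x) = 2*x^2 - x/5 - 3

The best approximation g ∈ W is the orthogonal projection of f onto W. Writing g = a_0 + a_1 x + a_2 x^2, the coefficients solve the normal equations G · a = b where
  G_{ij} = <φ_i, φ_j> and b_i = <f, φ_i>, with φ_0 = 1, φ_1 = x, φ_2 = x^2.
G =
  [2, 0, 2/3]
  [0, 2/3, 0]
  [2/3, 0, 2/5],
b = (-14/3, -2/15, -6/5).
Solving gives a_0 = -3, a_1 = -1/5, a_2 = 2, so
  g(x) = 2*x^2 - x/5 - 3.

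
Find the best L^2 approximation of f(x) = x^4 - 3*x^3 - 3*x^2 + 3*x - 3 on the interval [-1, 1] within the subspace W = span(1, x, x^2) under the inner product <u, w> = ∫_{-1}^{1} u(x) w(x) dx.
g(x) = -15*x^2/7 + 6*x/5 - 108/35

The best approximation g ∈ W is the orthogonal projection of f onto W. Writing g = a_0 + a_1 x + a_2 x^2, the coefficients solve the normal equations G · a = b where
  G_{ij} = <φ_i, φ_j> and b_i = <f, φ_i>, with φ_0 = 1, φ_1 = x, φ_2 = x^2.
G =
  [2, 0, 2/3]
  [0, 2/3, 0]
  [2/3, 0, 2/5],
b = (-38/5, 4/5, -102/35).
Solving gives a_0 = -108/35, a_1 = 6/5, a_2 = -15/7, so
  g(x) = -15*x^2/7 + 6*x/5 - 108/35.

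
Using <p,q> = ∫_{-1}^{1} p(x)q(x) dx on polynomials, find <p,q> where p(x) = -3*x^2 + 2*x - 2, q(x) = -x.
<p,q> = -4/3

Expand the product: p(x)·q(x) = 3*x^3 - 2*x^2 + 2*x.
∫_{-1}^{1} of each monomial x^k gives [2/(k+1) if k even, 0 if k odd]. Integrating term-by-term (or equivalently evaluating the antiderivative F(x) = 3*x^4/4 - 2*x^3/3 + x^2 at the endpoints):
  F(1) − F(−1) = 13/12 − (29/12) = -4/3.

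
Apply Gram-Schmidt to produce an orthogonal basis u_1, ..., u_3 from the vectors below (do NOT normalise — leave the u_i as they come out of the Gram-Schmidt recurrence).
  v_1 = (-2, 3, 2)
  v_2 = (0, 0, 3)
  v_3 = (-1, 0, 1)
Orthogonal basis:
  u_1 = (-2, 3, 2)
  u_2 = (12/17, -18/17, 39/17)
  u_3 = (-9/13, -6/13, 0)

Apply the Gram-Schmidt recurrence
  u_1 = v_1
  u_i = v_i − Σ_{j<i} ((v_i · u_j) / (u_j · u_j)) · u_j.

Step by step this gives:
  u_1 = (-2, 3, 2)
  u_2 = (12/17, -18/17, 39/17)
  u_3 = (-9/13, -6/13, 0)

Orthogonality check:
  u_2 · u_1 = 0 (should be 0)
  u_3 · u_1 = 0 (should be 0)
  u_3 · u_2 = 0 (should be 0)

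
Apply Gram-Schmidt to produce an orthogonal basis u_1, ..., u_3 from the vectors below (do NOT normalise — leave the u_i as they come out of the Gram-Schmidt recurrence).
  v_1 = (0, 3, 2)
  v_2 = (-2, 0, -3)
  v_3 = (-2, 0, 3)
Orthogonal basis:
  u_1 = (0, 3, 2)
  u_2 = (-2, 18/13, -27/13)
  u_3 = (-324/133, -144/133, 216/133)

Apply the Gram-Schmidt recurrence
  u_1 = v_1
  u_i = v_i − Σ_{j<i} ((v_i · u_j) / (u_j · u_j)) · u_j.

Step by step this gives:
  u_1 = (0, 3, 2)
  u_2 = (-2, 18/13, -27/13)
  u_3 = (-324/133, -144/133, 216/133)

Orthogonality check:
  u_2 · u_1 = 0 (should be 0)
  u_3 · u_1 = 0 (should be 0)
  u_3 · u_2 = 0 (should be 0)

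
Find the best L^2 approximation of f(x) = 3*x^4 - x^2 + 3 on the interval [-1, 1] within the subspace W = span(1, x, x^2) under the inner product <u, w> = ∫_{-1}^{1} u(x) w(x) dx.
g(x) = 11*x^2/7 + 96/35

The best approximation g ∈ W is the orthogonal projection of f onto W. Writing g = a_0 + a_1 x + a_2 x^2, the coefficients solve the normal equations G · a = b where
  G_{ij} = <φ_i, φ_j> and b_i = <f, φ_i>, with φ_0 = 1, φ_1 = x, φ_2 = x^2.
G =
  [2, 0, 2/3]
  [0, 2/3, 0]
  [2/3, 0, 2/5],
b = (98/15, 0, 86/35).
Solving gives a_0 = 96/35, a_1 = 0, a_2 = 11/7, so
  g(x) = 11*x^2/7 + 96/35.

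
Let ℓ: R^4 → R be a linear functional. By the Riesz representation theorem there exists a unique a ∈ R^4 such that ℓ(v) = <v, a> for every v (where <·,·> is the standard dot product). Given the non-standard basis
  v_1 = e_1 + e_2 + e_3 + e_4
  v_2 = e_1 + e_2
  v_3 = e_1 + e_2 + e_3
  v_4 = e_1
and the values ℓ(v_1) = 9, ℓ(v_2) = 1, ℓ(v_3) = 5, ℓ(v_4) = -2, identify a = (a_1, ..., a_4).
a = (-2, 3, 4, 4)

Write a = (a_1, ..., a_4) in the standard basis. For each basis vector v_i, ℓ(v_i) = <v_i, a> is a linear equation in the a_j's. Collect the n equations into a matrix system V a = ℓ, where row i of V is v_i (expressed in the standard basis). Since V is invertible (lower-triangular with 1s on the diagonal, up to permutation), solve by back-substitution:
  V =
[[1, 1, 1, 1],
 [1, 1, 0, 0],
 [1, 1, 1, 0],
 [1, 0, 0, 0]]
  V a = (9, 1, 5, -2)
Solving gives a = (-2, 3, 4, 4).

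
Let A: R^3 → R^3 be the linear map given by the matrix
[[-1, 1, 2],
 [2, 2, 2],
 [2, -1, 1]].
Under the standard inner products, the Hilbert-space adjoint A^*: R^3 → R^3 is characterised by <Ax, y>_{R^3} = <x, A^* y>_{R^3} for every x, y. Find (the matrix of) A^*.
A^* = A^T =
[[-1, 2, 2],
 [1, 2, -1],
 [2, 2, 1]]

For real matrices with standard dot products, the defining identity <Ax, y> = <x, A^* y> gives (Ax)^T y = x^T (A^*) y, i.e. x^T A^T y = x^T (A^*) y. Since this holds for all x, y, we must have A^* = A^T. Therefore
A^* =
[[-1, 2, 2],
 [1, 2, -1],
 [2, 2, 1]].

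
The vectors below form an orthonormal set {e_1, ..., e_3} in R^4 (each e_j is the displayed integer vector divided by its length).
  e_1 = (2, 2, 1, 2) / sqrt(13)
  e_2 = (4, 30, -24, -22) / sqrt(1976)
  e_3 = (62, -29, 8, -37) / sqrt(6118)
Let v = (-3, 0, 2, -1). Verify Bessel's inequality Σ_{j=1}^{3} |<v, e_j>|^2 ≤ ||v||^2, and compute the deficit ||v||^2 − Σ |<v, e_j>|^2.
Σ |<v, e_j>|^2 = 147/23; ||v||^2 = 14; deficit = 175/23

Write each e_j = u_j / sqrt(<u_j, u_j>) where u_j is the displayed integer vector. Then <v, e_j> = <v, u_j> / sqrt(<u_j, u_j>), so |<v, e_j>|^2 = <v, u_j>^2 / <u_j, u_j>.
Coefficients: <v, e_1> = -6/sqrt(13), <v, e_2> = -38/sqrt(1976), <v, e_3> = -133/sqrt(6118).
Square and sum: Σ |<v, e_j>|^2 = 147/23.
Compute ||v||^2 = v·v = 14.
Deficit = 14 − 147/23 = 175/23 ≥ 0, confirming Bessel's inequality. (The deficit equals ||v − Σ <v,e_j> e_j||^2, the squared distance from v to span{e_j}.)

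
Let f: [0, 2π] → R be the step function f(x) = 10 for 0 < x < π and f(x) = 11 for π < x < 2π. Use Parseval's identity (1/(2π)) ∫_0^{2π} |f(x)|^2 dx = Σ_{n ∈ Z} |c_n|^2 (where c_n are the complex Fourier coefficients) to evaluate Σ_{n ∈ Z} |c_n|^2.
Σ |c_n|^2 = 221/2

Parseval equates the L^2 energy of f (normalised by 1/(2π)) with the ℓ^2 sum of its Fourier coefficients: (1/(2π)) ∫_0^{2π} |f|^2 = Σ |c_n|^2.
Compute the left side: (1/(2π)) [∫_0^π 10^2 dx + ∫_π^{2π} 11^2 dx] = (1/(2π)) · (100π + 121π) = (100 + 121)/2 = 221/2.
So Σ_{n ∈ Z} |c_n|^2 = 221/2.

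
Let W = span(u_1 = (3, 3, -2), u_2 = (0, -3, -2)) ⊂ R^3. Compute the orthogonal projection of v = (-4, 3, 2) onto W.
proj_W(v) = (-52/29, 55/29, 106/29)

Set up U = [u_1 | ... | u_2] ∈ R^(3×2). The projector onto W = col(U) is P = U (U^T U)^(-1) U^T.
Compute U^T U =
  [22, -5]
  [-5, 13],
and U^T v = (-7, -13).
Solve U^T U · c = U^T v for the coefficients: c = (-52/87, -107/87). The projection is proj_W(v) = U c.
Check: (v - proj_W(v)) · u_1 = 0  (should be 0).
Check: (v - proj_W(v)) · u_2 = 0  (should be 0).
Result: proj_W(v) = (-52/29, 55/29, 106/29).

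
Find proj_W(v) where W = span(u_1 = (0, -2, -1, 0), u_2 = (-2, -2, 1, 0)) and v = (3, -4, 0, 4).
proj_W(v) = (7/9, -26/9, -20/9, 0)

Set up U = [u_1 | ... | u_2] ∈ R^(4×2). The projector onto W = col(U) is P = U (U^T U)^(-1) U^T.
Compute U^T U =
  [5, 3]
  [3, 9],
and U^T v = (8, 2).
Solve U^T U · c = U^T v for the coefficients: c = (11/6, -7/18). The projection is proj_W(v) = U c.
Check: (v - proj_W(v)) · u_1 = 0  (should be 0).
Check: (v - proj_W(v)) · u_2 = 0  (should be 0).
Result: proj_W(v) = (7/9, -26/9, -20/9, 0).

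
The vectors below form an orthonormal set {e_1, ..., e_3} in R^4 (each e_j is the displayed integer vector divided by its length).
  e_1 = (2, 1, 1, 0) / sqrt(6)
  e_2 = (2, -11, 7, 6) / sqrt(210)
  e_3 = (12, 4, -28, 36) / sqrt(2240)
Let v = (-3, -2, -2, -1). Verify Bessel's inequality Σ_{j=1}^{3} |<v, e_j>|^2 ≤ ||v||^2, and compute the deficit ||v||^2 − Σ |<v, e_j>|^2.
Σ |<v, e_j>|^2 = 17; ||v||^2 = 18; deficit = 1

Write each e_j = u_j / sqrt(<u_j, u_j>) where u_j is the displayed integer vector. Then <v, e_j> = <v, u_j> / sqrt(<u_j, u_j>), so |<v, e_j>|^2 = <v, u_j>^2 / <u_j, u_j>.
Coefficients: <v, e_1> = -10/sqrt(6), <v, e_2> = -4/sqrt(210), <v, e_3> = -24/sqrt(2240).
Square and sum: Σ |<v, e_j>|^2 = 17.
Compute ||v||^2 = v·v = 18.
Deficit = 18 − 17 = 1 ≥ 0, confirming Bessel's inequality. (The deficit equals ||v − Σ <v,e_j> e_j||^2, the squared distance from v to span{e_j}.)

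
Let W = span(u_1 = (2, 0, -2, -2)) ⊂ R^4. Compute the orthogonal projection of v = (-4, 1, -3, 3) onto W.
proj_W(v) = (-4/3, 0, 4/3, 4/3)

Set up U = [u_1 | ... | u_1] ∈ R^(4×1). The projector onto W = col(U) is P = U (U^T U)^(-1) U^T.
Compute U^T U =
  [12],
and U^T v = (-8).
Solve U^T U · c = U^T v for the coefficients: c = (-2/3). The projection is proj_W(v) = U c.
Check: (v - proj_W(v)) · u_1 = 0  (should be 0).
Result: proj_W(v) = (-4/3, 0, 4/3, 4/3).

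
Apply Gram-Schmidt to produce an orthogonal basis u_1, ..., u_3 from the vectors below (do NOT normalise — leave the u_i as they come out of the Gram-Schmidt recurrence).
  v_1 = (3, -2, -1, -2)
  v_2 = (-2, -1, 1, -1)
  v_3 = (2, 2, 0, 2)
Orthogonal basis:
  u_1 = (3, -2, -1, -2)
  u_2 = (-3/2, -4/3, 5/6, -4/3)
  u_3 = (16/39, 8/117, 112/117, 8/117)

Apply the Gram-Schmidt recurrence
  u_1 = v_1
  u_i = v_i − Σ_{j<i} ((v_i · u_j) / (u_j · u_j)) · u_j.

Step by step this gives:
  u_1 = (3, -2, -1, -2)
  u_2 = (-3/2, -4/3, 5/6, -4/3)
  u_3 = (16/39, 8/117, 112/117, 8/117)

Orthogonality check:
  u_2 · u_1 = 0 (should be 0)
  u_3 · u_1 = 0 (should be 0)
  u_3 · u_2 = 0 (should be 0)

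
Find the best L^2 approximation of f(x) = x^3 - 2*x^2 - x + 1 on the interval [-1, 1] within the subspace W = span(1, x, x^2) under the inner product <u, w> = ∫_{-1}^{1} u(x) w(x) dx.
g(x) = -2*x^2 - 2*x/5 + 1

The best approximation g ∈ W is the orthogonal projection of f onto W. Writing g = a_0 + a_1 x + a_2 x^2, the coefficients solve the normal equations G · a = b where
  G_{ij} = <φ_i, φ_j> and b_i = <f, φ_i>, with φ_0 = 1, φ_1 = x, φ_2 = x^2.
G =
  [2, 0, 2/3]
  [0, 2/3, 0]
  [2/3, 0, 2/5],
b = (2/3, -4/15, -2/15).
Solving gives a_0 = 1, a_1 = -2/5, a_2 = -2, so
  g(x) = -2*x^2 - 2*x/5 + 1.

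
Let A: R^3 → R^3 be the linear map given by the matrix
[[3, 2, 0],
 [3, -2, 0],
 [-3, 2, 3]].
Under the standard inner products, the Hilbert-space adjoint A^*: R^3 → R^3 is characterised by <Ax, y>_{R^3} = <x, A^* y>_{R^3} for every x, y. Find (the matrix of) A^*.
A^* = A^T =
[[3, 3, -3],
 [2, -2, 2],
 [0, 0, 3]]

For real matrices with standard dot products, the defining identity <Ax, y> = <x, A^* y> gives (Ax)^T y = x^T (A^*) y, i.e. x^T A^T y = x^T (A^*) y. Since this holds for all x, y, we must have A^* = A^T. Therefore
A^* =
[[3, 3, -3],
 [2, -2, 2],
 [0, 0, 3]].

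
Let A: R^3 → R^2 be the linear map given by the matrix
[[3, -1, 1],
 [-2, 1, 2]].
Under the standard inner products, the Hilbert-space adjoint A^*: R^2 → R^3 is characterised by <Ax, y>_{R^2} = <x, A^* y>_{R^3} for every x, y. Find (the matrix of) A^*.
A^* = A^T =
[[3, -2],
 [-1, 1],
 [1, 2]]

For real matrices with standard dot products, the defining identity <Ax, y> = <x, A^* y> gives (Ax)^T y = x^T (A^*) y, i.e. x^T A^T y = x^T (A^*) y. Since this holds for all x, y, we must have A^* = A^T. Therefore
A^* =
[[3, -2],
 [-1, 1],
 [1, 2]].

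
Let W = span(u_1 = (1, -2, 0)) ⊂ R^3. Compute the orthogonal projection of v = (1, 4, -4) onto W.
proj_W(v) = (-7/5, 14/5, 0)

Set up U = [u_1 | ... | u_1] ∈ R^(3×1). The projector onto W = col(U) is P = U (U^T U)^(-1) U^T.
Compute U^T U =
  [5],
and U^T v = (-7).
Solve U^T U · c = U^T v for the coefficients: c = (-7/5). The projection is proj_W(v) = U c.
Check: (v - proj_W(v)) · u_1 = 0  (should be 0).
Result: proj_W(v) = (-7/5, 14/5, 0).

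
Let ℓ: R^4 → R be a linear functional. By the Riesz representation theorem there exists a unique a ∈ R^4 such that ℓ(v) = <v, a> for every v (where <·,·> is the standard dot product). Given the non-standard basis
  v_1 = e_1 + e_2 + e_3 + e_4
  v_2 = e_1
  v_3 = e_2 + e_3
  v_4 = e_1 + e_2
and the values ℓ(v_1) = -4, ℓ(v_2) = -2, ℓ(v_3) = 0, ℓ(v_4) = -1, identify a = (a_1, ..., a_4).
a = (-2, 1, -1, -2)

Write a = (a_1, ..., a_4) in the standard basis. For each basis vector v_i, ℓ(v_i) = <v_i, a> is a linear equation in the a_j's. Collect the n equations into a matrix system V a = ℓ, where row i of V is v_i (expressed in the standard basis). Since V is invertible (lower-triangular with 1s on the diagonal, up to permutation), solve by back-substitution:
  V =
[[1, 1, 1, 1],
 [1, 0, 0, 0],
 [0, 1, 1, 0],
 [1, 1, 0, 0]]
  V a = (-4, -2, 0, -1)
Solving gives a = (-2, 1, -1, -2).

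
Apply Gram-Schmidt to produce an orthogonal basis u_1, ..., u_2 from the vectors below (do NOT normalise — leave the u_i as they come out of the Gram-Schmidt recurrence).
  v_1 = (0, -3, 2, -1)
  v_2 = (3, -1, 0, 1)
Orthogonal basis:
  u_1 = (0, -3, 2, -1)
  u_2 = (3, -4/7, -2/7, 8/7)

Apply the Gram-Schmidt recurrence
  u_1 = v_1
  u_i = v_i − Σ_{j<i} ((v_i · u_j) / (u_j · u_j)) · u_j.

Step by step this gives:
  u_1 = (0, -3, 2, -1)
  u_2 = (3, -4/7, -2/7, 8/7)

Orthogonality check:
  u_2 · u_1 = 0 (should be 0)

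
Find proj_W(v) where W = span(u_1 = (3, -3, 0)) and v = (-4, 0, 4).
proj_W(v) = (-2, 2, 0)

Set up U = [u_1 | ... | u_1] ∈ R^(3×1). The projector onto W = col(U) is P = U (U^T U)^(-1) U^T.
Compute U^T U =
  [18],
and U^T v = (-12).
Solve U^T U · c = U^T v for the coefficients: c = (-2/3). The projection is proj_W(v) = U c.
Check: (v - proj_W(v)) · u_1 = 0  (should be 0).
Result: proj_W(v) = (-2, 2, 0).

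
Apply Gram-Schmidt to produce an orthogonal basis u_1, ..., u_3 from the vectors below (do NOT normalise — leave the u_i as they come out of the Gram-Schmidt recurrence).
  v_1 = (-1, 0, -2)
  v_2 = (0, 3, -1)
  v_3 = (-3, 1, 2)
Orthogonal basis:
  u_1 = (-1, 0, -2)
  u_2 = (2/5, 3, -1/5)
  u_3 = (-75/23, 25/46, 75/46)

Apply the Gram-Schmidt recurrence
  u_1 = v_1
  u_i = v_i − Σ_{j<i} ((v_i · u_j) / (u_j · u_j)) · u_j.

Step by step this gives:
  u_1 = (-1, 0, -2)
  u_2 = (2/5, 3, -1/5)
  u_3 = (-75/23, 25/46, 75/46)

Orthogonality check:
  u_2 · u_1 = 0 (should be 0)
  u_3 · u_1 = 0 (should be 0)
  u_3 · u_2 = 0 (should be 0)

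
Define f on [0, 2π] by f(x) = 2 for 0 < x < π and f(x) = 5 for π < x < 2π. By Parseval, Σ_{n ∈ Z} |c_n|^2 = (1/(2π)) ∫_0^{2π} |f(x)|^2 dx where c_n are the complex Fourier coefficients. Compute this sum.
Σ |c_n|^2 = 29/2

Parseval equates the L^2 energy of f (normalised by 1/(2π)) with the ℓ^2 sum of its Fourier coefficients: (1/(2π)) ∫_0^{2π} |f|^2 = Σ |c_n|^2.
Compute the left side: (1/(2π)) [∫_0^π 2^2 dx + ∫_π^{2π} 5^2 dx] = (1/(2π)) · (4π + 25π) = (4 + 25)/2 = 29/2.
So Σ_{n ∈ Z} |c_n|^2 = 29/2.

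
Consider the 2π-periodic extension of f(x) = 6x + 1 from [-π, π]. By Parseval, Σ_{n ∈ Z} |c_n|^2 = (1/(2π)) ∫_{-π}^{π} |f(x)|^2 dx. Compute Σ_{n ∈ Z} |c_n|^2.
Σ |c_n|^2 = 12π^2 + 1

Expand and integrate term by term over [-π, π]:
  ∫ (6x)^2 dx = 36·(2π^3/3); ∫ 2·6·(1)·x dx = 0 (odd integrand); ∫ 1^2 dx = 1·2π.
So (1/(2π)) ∫_{-π}^{π} (6x + 1)^2 dx = 36π^2/3 + 1 = 12π^2 + 1.
Parseval ⇒ Σ |c_n|^2 = 12π^2 + 1.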